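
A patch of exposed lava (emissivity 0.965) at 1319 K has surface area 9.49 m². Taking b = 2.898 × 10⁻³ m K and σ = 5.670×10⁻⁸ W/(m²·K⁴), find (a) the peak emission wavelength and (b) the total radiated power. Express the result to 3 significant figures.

(a) λ_max = b/T = 2.898×10⁻³/1319 = 2.197×10⁻⁶ m = 2.20 μm.
Area A = 9.49 m².
(b) P = εσAT⁴ = 0.965×5.670×10⁻⁸×9.49×(1319)⁴ = 1.57×10⁶ W.

λ_max ≈ 2.20 μm; P ≈ 1.57×10⁶ W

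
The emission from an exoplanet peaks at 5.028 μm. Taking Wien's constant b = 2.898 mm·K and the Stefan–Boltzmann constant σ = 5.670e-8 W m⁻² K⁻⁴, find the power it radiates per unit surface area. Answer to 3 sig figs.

Wien's law: T = b/λ_max = 2.898×10⁻³/5.028×10⁻⁶ = 576.372 K.
Then I = σT⁴ = 5.670×10⁻⁸×(576.372)⁴ = 6.26×10³ W/m².

I ≈ 6.26×10³ W/m²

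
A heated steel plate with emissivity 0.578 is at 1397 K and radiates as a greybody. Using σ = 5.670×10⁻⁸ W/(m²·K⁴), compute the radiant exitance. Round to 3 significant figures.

Stefan–Boltzmann: I = εσT⁴ = 0.578 × 5.670×10⁻⁸ × (1397)⁴ = 1.25×10⁵ W/m².

I ≈ 1.25×10⁵ W/m²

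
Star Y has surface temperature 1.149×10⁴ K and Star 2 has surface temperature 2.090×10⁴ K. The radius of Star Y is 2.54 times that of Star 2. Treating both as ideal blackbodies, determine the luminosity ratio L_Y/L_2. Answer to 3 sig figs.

L_Y/L_2 ≈ 0.589

L ∝ R²T⁴, so L_Y/L_2 = (R_Y/R_2)²(T_Y/T_2)⁴ = (2.54)² × (1.149×10⁴/2.090×10⁴)⁴ = 6.4516 × 0.0913471 = 0.589.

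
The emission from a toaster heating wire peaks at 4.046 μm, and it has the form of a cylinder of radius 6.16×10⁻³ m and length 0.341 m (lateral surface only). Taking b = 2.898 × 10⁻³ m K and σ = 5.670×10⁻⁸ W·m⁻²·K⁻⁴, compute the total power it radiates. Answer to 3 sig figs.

Wien's law: T = b/λ_max = 2.898×10⁻³/4.046×10⁻⁶ = 716.263 K.
Lateral area A = 2πrL = 2π×6.16×10⁻³×0.341 = 0.0131982 m².
Then P = σAT⁴ = 5.670×10⁻⁸×0.0131982×(716.263)⁴ = 197 W.

P ≈ 197 W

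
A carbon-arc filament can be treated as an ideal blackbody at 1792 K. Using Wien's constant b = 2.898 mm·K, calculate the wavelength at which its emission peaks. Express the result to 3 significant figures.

Wien's displacement law: λ_max = b/T = (2.898×10⁻³ m·K)/(1792 K) = 1.617×10⁻⁶ m.
That is 1.62×10³ nm, in the infrared range.

λ_max ≈ 1.62×10³ nm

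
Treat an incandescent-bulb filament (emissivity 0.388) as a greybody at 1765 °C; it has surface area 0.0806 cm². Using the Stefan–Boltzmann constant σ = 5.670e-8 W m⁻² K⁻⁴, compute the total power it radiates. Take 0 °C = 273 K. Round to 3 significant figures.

P ≈ 3.06 W

T = 1765 °C + 273 = 2038 K.
Area A = 0.0806 cm² = 8.06×10⁻⁶ m².
P = εσAT⁴ = 0.388 × 5.670×10⁻⁸ × 8.06×10⁻⁶ × (2038)⁴ = 3.06 W.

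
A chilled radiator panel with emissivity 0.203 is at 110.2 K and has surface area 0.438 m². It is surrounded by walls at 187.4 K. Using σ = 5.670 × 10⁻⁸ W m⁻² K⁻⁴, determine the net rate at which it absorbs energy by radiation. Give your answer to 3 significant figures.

Area A = 0.438 m².
Net radiated power P_net = εσA(T⁴ − T₀⁴) = 0.203×5.670×10⁻⁸×0.438×(110.2⁴ − 187.4⁴).
T⁴ − T₀⁴ = 1.47478×10⁸ − 1.23333×10⁹ = -1.08585×10⁹ K⁴, so P_net = -5.47 W — negative, meaning a net gain of 5.47 W.

Net gain ≈ 5.47 W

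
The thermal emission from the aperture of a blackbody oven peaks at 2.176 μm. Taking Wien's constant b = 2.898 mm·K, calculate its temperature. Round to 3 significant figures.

T ≈ 1.33×10³ K

Wien's law gives T = b/λ_max = (2.898×10⁻³ m·K)/(2.176×10⁻⁶ m) = 1.33×10³ K.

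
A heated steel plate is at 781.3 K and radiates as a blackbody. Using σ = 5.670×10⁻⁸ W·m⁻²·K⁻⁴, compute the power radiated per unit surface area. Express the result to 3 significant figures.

I ≈ 2.11×10⁴ W/m²

Stefan–Boltzmann: I = σT⁴ = 5.670×10⁻⁸ × (781.3)⁴ = 2.11×10⁴ W/m².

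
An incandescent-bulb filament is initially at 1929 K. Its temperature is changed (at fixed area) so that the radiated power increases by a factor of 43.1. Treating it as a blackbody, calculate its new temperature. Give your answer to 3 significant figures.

T₂ ≈ 4.94×10³ K

P ∝ T⁴, so T₂/T₁ = (P₂/P₁)^(1/4) = (43.1)^(1/4) = 2.56224.
T₂ = 1929 × 2.56224 = 4.94×10³ K.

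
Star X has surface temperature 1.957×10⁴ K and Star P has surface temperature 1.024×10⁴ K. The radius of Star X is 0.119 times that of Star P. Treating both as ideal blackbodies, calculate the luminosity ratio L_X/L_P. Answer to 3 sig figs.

L_X/L_P ≈ 0.189

L ∝ R²T⁴, so L_X/L_P = (R_X/R_P)²(T_X/T_P)⁴ = (0.119)² × (1.957×10⁴/1.024×10⁴)⁴ = 0.014161 × 13.3402 = 0.189.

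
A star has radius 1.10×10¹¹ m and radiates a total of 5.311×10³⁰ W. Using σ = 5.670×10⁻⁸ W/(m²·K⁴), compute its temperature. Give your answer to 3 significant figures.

Surface area A = 4πR² = 4π(1.10×10¹¹ m)² = 1.52053×10²³ m².
P = σAT⁴ ⇒ T = (P/(σA))^(1/4) = (5.311×10³⁰/(5.670×10⁻⁸×1.52053×10²³))^(1/4) = 4.98×10³ K.

T ≈ 4.98×10³ K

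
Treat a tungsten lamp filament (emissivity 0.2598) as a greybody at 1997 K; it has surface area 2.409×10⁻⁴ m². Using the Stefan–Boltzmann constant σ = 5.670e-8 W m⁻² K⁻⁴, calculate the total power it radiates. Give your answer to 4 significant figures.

P ≈ 56.44 W

Area A = 2.409×10⁻⁴ m².
P = εσAT⁴ = 0.2598 × 5.670×10⁻⁸ × 2.409×10⁻⁴ × (1997)⁴ = 56.44 W.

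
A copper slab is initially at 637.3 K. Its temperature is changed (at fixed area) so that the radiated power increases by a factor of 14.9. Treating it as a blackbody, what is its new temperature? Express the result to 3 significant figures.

T₂ ≈ 1.25×10³ K

P ∝ T⁴, so T₂/T₁ = (P₂/P₁)^(1/4) = (14.9)^(1/4) = 1.96470.
T₂ = 637.3 × 1.96470 = 1.25×10³ K.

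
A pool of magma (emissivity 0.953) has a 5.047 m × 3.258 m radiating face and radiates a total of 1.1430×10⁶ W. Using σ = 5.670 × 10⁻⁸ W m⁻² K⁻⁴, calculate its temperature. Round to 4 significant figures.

Area A = 5.047 × 3.258 = 16.4431 m².
P = εσAT⁴ ⇒ T = (P/(εσA))^(1/4) = (1.1430×10⁶/(0.953×5.670×10⁻⁸×16.4431))^(1/4) = 1065 K.

T ≈ 1065 K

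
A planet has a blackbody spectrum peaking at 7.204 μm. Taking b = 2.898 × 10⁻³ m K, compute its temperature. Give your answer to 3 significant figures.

Wien's law gives T = b/λ_max = (2.898×10⁻³ m·K)/(7.204×10⁻⁶ m) = 402 K.

T ≈ 402 K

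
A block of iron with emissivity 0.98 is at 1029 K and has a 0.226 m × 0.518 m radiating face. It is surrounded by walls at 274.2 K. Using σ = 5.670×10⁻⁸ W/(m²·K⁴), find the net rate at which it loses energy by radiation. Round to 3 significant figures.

Area A = 0.226 × 0.518 = 0.117068 m².
Net radiated power P_net = εσA(T⁴ − T₀⁴) = 0.98×5.670×10⁻⁸×0.117068×(1029⁴ − 274.2⁴).
T⁴ − T₀⁴ = 1.12114×10¹² − 5.65288×10⁹ = 1.11549×10¹² K⁴, so P_net = 7.26×10³ W.

Net loss ≈ 7.26×10³ W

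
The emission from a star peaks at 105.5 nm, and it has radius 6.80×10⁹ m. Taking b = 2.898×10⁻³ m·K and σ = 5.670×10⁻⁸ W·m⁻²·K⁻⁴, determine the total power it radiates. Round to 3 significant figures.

Wien's law: T = b/λ_max = 2.898×10⁻³/1.055×10⁻⁷ = 27469.2 K.
Surface area A = 4πR² = 4π(6.80×10⁹ m)² = 5.81069×10²⁰ m².
Then P = σAT⁴ = 5.670×10⁻⁸×5.81069×10²⁰×(27469.2)⁴ = 1.88×10³¹ W.

P ≈ 1.88×10³¹ W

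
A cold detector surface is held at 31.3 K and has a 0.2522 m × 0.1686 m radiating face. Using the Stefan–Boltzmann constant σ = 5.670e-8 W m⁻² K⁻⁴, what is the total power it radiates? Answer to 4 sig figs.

P ≈ 2.314×10⁻³ W

Area A = 0.2522 × 0.1686 = 0.0425209 m².
P = σAT⁴ = 5.670×10⁻⁸ × 0.0425209 × (31.3)⁴ = 2.314×10⁻³ W.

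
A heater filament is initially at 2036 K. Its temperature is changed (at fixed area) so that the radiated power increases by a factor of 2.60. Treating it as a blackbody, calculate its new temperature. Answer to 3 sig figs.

T₂ ≈ 2.59×10³ K

P ∝ T⁴, so T₂/T₁ = (P₂/P₁)^(1/4) = (2.60)^(1/4) = 1.26982.
T₂ = 2036 × 1.26982 = 2.59×10³ K.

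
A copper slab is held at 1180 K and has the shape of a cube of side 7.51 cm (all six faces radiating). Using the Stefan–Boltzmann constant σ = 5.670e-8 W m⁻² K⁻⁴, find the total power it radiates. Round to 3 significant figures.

Area A = 6s² = 6×(0.0751 m)² = 0.0338401 m².
P = σAT⁴ = 5.670×10⁻⁸ × 0.0338401 × (1180)⁴ = 3.72×10³ W.

P ≈ 3.72×10³ W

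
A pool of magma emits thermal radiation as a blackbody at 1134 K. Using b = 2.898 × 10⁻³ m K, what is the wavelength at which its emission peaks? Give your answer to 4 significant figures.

λ_max ≈ 2.556 μm

Wien's displacement law: λ_max = b/T = (2.898×10⁻³ m·K)/(1134 K) = 2.5556×10⁻⁶ m.
That is 2.556 μm, in the infrared range.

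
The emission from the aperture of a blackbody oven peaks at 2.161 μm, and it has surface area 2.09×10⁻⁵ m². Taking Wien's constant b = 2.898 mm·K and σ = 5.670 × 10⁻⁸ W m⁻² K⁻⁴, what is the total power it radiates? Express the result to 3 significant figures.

Wien's law: T = b/λ_max = 2.898×10⁻³/2.161×10⁻⁶ = 1341.05 K.
Area A = 2.09×10⁻⁵ m².
Then P = σAT⁴ = 5.670×10⁻⁸×2.09×10⁻⁵×(1341.05)⁴ = 3.83 W.

P ≈ 3.83 W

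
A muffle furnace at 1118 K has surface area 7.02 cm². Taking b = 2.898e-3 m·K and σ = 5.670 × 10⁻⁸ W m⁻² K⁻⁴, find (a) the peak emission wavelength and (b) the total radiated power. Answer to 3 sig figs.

(a) λ_max = b/T = 2.898×10⁻³/1118 = 2.592×10⁻⁶ m = 2.59×10³ nm.
Area A = 7.02 cm² = 7.02×10⁻⁴ m².
(b) P = σAT⁴ = 5.670×10⁻⁸×7.02×10⁻⁴×(1118)⁴ = 62.2 W.

λ_max ≈ 2.59×10³ nm; P ≈ 62.2 W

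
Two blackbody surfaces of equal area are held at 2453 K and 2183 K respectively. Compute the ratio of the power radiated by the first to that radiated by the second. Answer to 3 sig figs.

With equal areas, P₁/P₂ = (T₁/T₂)⁴ = (2453/2183)⁴ = 1.59.

P₁/P₂ ≈ 1.59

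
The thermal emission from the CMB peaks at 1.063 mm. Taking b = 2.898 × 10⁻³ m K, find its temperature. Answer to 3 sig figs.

Wien's law gives T = b/λ_max = (2.898×10⁻³ m·K)/(1.063×10⁻³ m) = 2.73 K.

T ≈ 2.73 K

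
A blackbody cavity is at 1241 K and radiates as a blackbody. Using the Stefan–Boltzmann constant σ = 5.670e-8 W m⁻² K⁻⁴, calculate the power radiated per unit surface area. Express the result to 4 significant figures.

Stefan–Boltzmann: I = σT⁴ = 5.670×10⁻⁸ × (1241)⁴ = 1.345×10⁵ W/m².

I ≈ 1.345×10⁵ W/m²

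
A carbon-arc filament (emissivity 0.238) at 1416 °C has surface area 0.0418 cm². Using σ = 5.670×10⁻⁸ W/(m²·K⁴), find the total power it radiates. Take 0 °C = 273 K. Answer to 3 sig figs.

T = 1416 °C + 273 = 1689 K.
Area A = 0.0418 cm² = 4.18×10⁻⁶ m².
P = εσAT⁴ = 0.238 × 5.670×10⁻⁸ × 4.18×10⁻⁶ × (1689)⁴ = 0.459 W.

P ≈ 0.459 W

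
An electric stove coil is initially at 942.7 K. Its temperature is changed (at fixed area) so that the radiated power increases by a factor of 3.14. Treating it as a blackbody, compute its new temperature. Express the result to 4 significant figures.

T₂ ≈ 1255 K

P ∝ T⁴, so T₂/T₁ = (P₂/P₁)^(1/4) = (3.14)^(1/4) = 1.33117.
T₂ = 942.7 × 1.33117 = 1255 K.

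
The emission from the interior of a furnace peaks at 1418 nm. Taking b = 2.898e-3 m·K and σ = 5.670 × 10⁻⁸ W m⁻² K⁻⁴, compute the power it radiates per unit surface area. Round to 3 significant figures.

I ≈ 9.89×10⁵ W/m²

Wien's law: T = b/λ_max = 2.898×10⁻³/1.418×10⁻⁶ = 2043.72 K.
Then I = σT⁴ = 5.670×10⁻⁸×(2043.72)⁴ = 9.89×10⁵ W/m².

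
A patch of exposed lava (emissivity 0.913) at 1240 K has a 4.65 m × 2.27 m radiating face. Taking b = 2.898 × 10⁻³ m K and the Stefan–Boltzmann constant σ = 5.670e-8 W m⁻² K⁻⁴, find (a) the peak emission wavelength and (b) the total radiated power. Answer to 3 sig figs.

(a) λ_max = b/T = 2.898×10⁻³/1240 = 2.337×10⁻⁶ m = 2.34×10³ nm.
Area A = 4.65 × 2.27 = 10.5555 m².
(b) P = εσAT⁴ = 0.913×5.670×10⁻⁸×10.5555×(1240)⁴ = 1.29×10⁶ W.

λ_max ≈ 2.34×10³ nm; P ≈ 1.29×10⁶ W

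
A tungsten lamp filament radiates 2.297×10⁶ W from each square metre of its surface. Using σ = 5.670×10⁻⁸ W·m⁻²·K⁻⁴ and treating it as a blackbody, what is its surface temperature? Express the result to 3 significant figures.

I = σT⁴, so T = (I/σ)^(1/4) = (2.297×10⁶/(5.670×10⁻⁸))^(1/4) = 2.52×10³ K.

T ≈ 2.52×10³ K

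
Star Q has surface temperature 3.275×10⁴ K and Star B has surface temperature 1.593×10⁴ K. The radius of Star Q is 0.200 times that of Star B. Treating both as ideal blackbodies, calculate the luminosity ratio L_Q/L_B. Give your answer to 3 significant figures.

L_Q/L_B ≈ 0.715

L ∝ R²T⁴, so L_Q/L_B = (R_Q/R_B)²(T_Q/T_B)⁴ = (0.200)² × (3.275×10⁴/1.593×10⁴)⁴ = 0.04 × 17.8641 = 0.715.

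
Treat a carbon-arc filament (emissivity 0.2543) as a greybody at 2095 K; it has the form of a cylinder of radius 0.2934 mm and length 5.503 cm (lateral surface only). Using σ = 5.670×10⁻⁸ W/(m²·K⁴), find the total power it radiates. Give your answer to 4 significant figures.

P ≈ 28.18 W

Lateral area A = 2πrL = 2π×2.934×10⁻⁴×0.05503 = 1.01447×10⁻⁴ m².
P = εσAT⁴ = 0.2543 × 5.670×10⁻⁸ × 1.01447×10⁻⁴ × (2095)⁴ = 28.18 W.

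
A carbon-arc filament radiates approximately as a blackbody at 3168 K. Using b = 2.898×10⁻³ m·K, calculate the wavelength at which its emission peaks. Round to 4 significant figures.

Wien's displacement law: λ_max = b/T = (2.898×10⁻³ m·K)/(3168 K) = 9.1477×10⁻⁷ m.
That is 914.8 nm, in the infrared range.

λ_max ≈ 914.8 nm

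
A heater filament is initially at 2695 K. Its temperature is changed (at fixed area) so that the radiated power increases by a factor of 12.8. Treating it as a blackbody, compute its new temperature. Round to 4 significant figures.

T₂ ≈ 5098 K

P ∝ T⁴, so T₂/T₁ = (P₂/P₁)^(1/4) = (12.8)^(1/4) = 1.89148.
T₂ = 2695 × 1.89148 = 5098 K.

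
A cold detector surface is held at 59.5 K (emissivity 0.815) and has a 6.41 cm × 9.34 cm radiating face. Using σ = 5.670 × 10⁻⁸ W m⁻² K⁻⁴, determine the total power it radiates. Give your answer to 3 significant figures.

P ≈ 3.47×10⁻³ W

Area A = 0.0641 × 0.0934 = 5.98694×10⁻³ m².
P = εσAT⁴ = 0.815 × 5.670×10⁻⁸ × 5.98694×10⁻³ × (59.5)⁴ = 3.47×10⁻³ W.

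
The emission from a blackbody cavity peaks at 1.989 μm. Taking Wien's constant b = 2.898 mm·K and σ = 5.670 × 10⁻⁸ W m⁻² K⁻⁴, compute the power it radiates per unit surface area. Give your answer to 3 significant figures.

Wien's law: T = b/λ_max = 2.898×10⁻³/1.989×10⁻⁶ = 1457.01 K.
Then I = σT⁴ = 5.670×10⁻⁸×(1457.01)⁴ = 2.56×10⁵ W/m².

I ≈ 2.56×10⁵ W/m²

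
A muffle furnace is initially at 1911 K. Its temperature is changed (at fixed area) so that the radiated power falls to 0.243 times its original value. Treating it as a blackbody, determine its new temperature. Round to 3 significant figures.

P ∝ T⁴, so T₂/T₁ = (P₂/P₁)^(1/4) = (0.243)^(1/4) = 0.702104.
T₂ = 1911 × 0.702104 = 1.34×10³ K.

T₂ ≈ 1.34×10³ K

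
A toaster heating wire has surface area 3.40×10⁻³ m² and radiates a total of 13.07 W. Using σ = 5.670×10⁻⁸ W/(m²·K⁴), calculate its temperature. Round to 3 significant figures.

Area A = 3.40×10⁻³ m².
P = σAT⁴ ⇒ T = (P/(σA))^(1/4) = (13.07/(5.670×10⁻⁸×3.40×10⁻³))^(1/4) = 510 K.

T ≈ 510 K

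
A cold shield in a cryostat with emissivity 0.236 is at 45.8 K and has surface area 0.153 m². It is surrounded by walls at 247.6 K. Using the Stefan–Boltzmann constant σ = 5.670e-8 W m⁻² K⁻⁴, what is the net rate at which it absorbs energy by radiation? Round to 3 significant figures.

Area A = 0.153 m².
Net radiated power P_net = εσA(T⁴ − T₀⁴) = 0.236×5.670×10⁻⁸×0.153×(45.8⁴ − 247.6⁴).
T⁴ − T₀⁴ = 4.40009×10⁶ − 3.75840×10⁹ = -3.75400×10⁹ K⁴, so P_net = -7.69 W — negative, meaning a net gain of 7.69 W.

Net gain ≈ 7.69 W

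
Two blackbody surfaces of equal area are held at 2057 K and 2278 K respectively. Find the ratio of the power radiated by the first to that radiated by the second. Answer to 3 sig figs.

P₁/P₂ ≈ 0.665

With equal areas, P₁/P₂ = (T₁/T₂)⁴ = (2057/2278)⁴ = 0.665.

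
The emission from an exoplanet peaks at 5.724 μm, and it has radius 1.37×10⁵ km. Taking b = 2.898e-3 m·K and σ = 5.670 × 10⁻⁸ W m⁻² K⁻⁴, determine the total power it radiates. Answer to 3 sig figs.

P ≈ 8.79×10²⁰ W

Wien's law: T = b/λ_max = 2.898×10⁻³/5.724×10⁻⁶ = 506.289 K.
Surface area A = 4πR² = 4π(1.37×10⁸ m)² = 2.35858×10¹⁷ m².
Then P = σAT⁴ = 5.670×10⁻⁸×2.35858×10¹⁷×(506.289)⁴ = 8.79×10²⁰ W.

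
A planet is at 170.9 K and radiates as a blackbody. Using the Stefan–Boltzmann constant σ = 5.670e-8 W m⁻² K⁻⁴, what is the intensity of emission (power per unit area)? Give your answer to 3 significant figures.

I ≈ 48.4 W/m²

Stefan–Boltzmann: I = σT⁴ = 5.670×10⁻⁸ × (170.9)⁴ = 48.4 W/m².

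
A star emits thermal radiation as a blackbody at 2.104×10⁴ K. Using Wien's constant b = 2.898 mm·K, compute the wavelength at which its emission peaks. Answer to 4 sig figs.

λ_max ≈ 137.7 nm

Wien's displacement law: λ_max = b/T = (2.898×10⁻³ m·K)/(2.104×10⁴ K) = 1.3774×10⁻⁷ m.
That is 137.7 nm, in the ultraviolet range.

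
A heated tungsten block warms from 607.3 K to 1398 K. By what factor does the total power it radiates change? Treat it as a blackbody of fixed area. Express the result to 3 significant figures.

P₂/P₁ ≈ 28.1

P ∝ T⁴, so P₂/P₁ = (T₂/T₁)⁴ = (1398/607.3)⁴ = (2.30199)⁴ = 28.1.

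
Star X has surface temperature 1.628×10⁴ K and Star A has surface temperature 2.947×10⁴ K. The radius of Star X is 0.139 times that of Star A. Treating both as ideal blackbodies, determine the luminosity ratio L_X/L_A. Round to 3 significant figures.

L ∝ R²T⁴, so L_X/L_A = (R_X/R_A)²(T_X/T_A)⁴ = (0.139)² × (1.628×10⁴/2.947×10⁴)⁴ = 0.019321 × 0.0931316 = 1.80×10⁻³.

L_X/L_A ≈ 1.80×10⁻³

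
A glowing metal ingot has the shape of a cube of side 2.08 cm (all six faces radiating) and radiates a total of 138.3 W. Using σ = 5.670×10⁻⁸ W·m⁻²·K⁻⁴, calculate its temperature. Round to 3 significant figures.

Area A = 6s² = 6×(0.0208 m)² = 2.59584×10⁻³ m².
P = σAT⁴ ⇒ T = (P/(σA))^(1/4) = (138.3/(5.670×10⁻⁸×2.59584×10⁻³))^(1/4) = 985 K.

T ≈ 985 K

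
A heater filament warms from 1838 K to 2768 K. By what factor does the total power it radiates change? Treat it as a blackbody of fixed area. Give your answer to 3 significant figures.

P₂/P₁ ≈ 5.14

P ∝ T⁴, so P₂/P₁ = (T₂/T₁)⁴ = (2768/1838)⁴ = (1.50598)⁴ = 5.14.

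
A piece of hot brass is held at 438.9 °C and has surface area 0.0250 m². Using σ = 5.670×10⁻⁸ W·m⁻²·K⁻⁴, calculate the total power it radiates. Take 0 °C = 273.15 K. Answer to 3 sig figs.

T = 438.9 °C + 273.15 = 712.05 K.
Area A = 0.0250 m².
P = σAT⁴ = 5.670×10⁻⁸ × 0.0250 × (712.05)⁴ = 364 W.

P ≈ 364 W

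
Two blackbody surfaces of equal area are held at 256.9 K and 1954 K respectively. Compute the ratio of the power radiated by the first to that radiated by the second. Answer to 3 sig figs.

P₁/P₂ ≈ 2.99×10⁻⁴

With equal areas, P₁/P₂ = (T₁/T₂)⁴ = (256.9/1954)⁴ = 2.99×10⁻⁴.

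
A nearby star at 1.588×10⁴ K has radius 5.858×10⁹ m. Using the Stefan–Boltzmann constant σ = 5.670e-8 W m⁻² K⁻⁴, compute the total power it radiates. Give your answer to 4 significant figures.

P ≈ 1.555×10³⁰ W

Surface area A = 4πR² = 4π(5.858×10⁹ m)² = 4.31230×10²⁰ m².
P = σAT⁴ = 5.670×10⁻⁸ × 4.31230×10²⁰ × (1.588×10⁴)⁴ = 1.555×10³⁰ W.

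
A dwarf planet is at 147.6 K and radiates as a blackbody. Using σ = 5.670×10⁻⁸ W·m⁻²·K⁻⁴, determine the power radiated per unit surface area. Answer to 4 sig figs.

I ≈ 26.91 W/m²

Stefan–Boltzmann: I = σT⁴ = 5.670×10⁻⁸ × (147.6)⁴ = 26.91 W/m².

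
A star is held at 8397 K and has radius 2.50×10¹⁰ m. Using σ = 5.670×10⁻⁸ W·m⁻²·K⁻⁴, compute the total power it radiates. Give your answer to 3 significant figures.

P ≈ 2.21×10³⁰ W

Surface area A = 4πR² = 4π(2.50×10¹⁰ m)² = 7.85398×10²¹ m².
P = σAT⁴ = 5.670×10⁻⁸ × 7.85398×10²¹ × (8397)⁴ = 2.21×10³⁰ W.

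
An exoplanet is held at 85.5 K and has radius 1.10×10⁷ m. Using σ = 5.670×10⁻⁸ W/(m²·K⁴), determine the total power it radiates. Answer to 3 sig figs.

Surface area A = 4πR² = 4π(1.10×10⁷ m)² = 1.52053×10¹⁵ m².
P = σAT⁴ = 5.670×10⁻⁸ × 1.52053×10¹⁵ × (85.5)⁴ = 4.61×10¹⁵ W.

P ≈ 4.61×10¹⁵ W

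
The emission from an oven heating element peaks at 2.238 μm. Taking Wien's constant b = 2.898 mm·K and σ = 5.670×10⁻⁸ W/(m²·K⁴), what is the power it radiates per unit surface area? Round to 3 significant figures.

I ≈ 1.59×10⁵ W/m²

Wien's law: T = b/λ_max = 2.898×10⁻³/2.238×10⁻⁶ = 1294.91 K.
Then I = σT⁴ = 5.670×10⁻⁸×(1294.91)⁴ = 1.59×10⁵ W/m².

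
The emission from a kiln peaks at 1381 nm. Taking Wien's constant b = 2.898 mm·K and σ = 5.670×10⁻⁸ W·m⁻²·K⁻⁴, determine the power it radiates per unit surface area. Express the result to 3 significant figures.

I ≈ 1.10×10⁶ W/m²

Wien's law: T = b/λ_max = 2.898×10⁻³/1.381×10⁻⁶ = 2098.48 K.
Then I = σT⁴ = 5.670×10⁻⁸×(2098.48)⁴ = 1.10×10⁶ W/m².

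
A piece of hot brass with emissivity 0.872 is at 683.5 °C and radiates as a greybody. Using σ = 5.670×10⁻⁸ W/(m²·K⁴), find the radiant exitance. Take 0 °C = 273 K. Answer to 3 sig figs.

I ≈ 4.14×10⁴ W/m²

T = 683.5 °C + 273 = 956.5 K.
Stefan–Boltzmann: I = εσT⁴ = 0.872 × 5.670×10⁻⁸ × (956.5)⁴ = 4.14×10⁴ W/m².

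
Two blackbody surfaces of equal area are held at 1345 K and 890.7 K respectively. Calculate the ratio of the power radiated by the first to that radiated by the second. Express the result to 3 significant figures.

With equal areas, P₁/P₂ = (T₁/T₂)⁴ = (1345/890.7)⁴ = 5.20.

P₁/P₂ ≈ 5.20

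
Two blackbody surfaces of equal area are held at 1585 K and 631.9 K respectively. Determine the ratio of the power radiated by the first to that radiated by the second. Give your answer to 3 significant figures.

With equal areas, P₁/P₂ = (T₁/T₂)⁴ = (1585/631.9)⁴ = 39.6.

P₁/P₂ ≈ 39.6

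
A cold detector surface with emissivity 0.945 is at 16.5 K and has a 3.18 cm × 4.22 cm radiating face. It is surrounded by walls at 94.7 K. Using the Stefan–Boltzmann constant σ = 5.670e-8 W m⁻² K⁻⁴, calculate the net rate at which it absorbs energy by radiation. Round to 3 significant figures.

Net gain ≈ 5.78×10⁻³ W

Area A = 0.0318 × 0.0422 = 1.34196×10⁻³ m².
Net radiated power P_net = εσA(T⁴ − T₀⁴) = 0.945×5.670×10⁻⁸×1.34196×10⁻³×(16.5⁴ − 94.7⁴).
T⁴ − T₀⁴ = 74120.1 − 8.04266×10⁷ = -8.03525×10⁷ K⁴, so P_net = -5.78×10⁻³ W — negative, meaning a net gain of 5.78×10⁻³ W.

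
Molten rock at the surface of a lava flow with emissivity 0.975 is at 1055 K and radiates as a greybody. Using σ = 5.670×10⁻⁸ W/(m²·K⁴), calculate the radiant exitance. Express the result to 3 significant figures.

I ≈ 6.85×10⁴ W/m²

Stefan–Boltzmann: I = εσT⁴ = 0.975 × 5.670×10⁻⁸ × (1055)⁴ = 6.85×10⁴ W/m².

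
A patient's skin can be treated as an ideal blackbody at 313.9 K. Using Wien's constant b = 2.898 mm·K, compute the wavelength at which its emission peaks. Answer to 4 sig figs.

Wien's displacement law: λ_max = b/T = (2.898×10⁻³ m·K)/(313.9 K) = 9.2322×10⁻⁶ m.
That is 9.232 μm, in the infrared range.

λ_max ≈ 9.232 μm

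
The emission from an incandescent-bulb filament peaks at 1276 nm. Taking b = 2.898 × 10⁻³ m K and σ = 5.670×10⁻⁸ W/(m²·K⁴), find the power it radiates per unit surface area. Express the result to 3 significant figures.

Wien's law: T = b/λ_max = 2.898×10⁻³/1.276×10⁻⁶ = 2271.16 K.
Then I = σT⁴ = 5.670×10⁻⁸×(2271.16)⁴ = 1.51×10⁶ W/m².

I ≈ 1.51×10⁶ W/m²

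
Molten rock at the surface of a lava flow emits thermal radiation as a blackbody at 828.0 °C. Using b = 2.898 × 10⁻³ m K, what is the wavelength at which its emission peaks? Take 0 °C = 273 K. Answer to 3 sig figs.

T = 828.0 °C + 273 = 1101.0 K.
Wien's displacement law: λ_max = b/T = (2.898×10⁻³ m·K)/(1101.0 K) = 2.632×10⁻⁶ m.
That is 2.63×10³ nm, in the infrared range.

λ_max ≈ 2.63×10³ nm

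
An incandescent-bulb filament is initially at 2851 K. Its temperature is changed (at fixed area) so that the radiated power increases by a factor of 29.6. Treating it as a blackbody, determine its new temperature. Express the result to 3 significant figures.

P ∝ T⁴, so T₂/T₁ = (P₂/P₁)^(1/4) = (29.6)^(1/4) = 2.33251.
T₂ = 2851 × 2.33251 = 6.65×10³ K.

T₂ ≈ 6.65×10³ K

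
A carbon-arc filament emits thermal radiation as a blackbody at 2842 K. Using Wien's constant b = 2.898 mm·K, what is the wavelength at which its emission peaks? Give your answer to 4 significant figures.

λ_max ≈ 1020 nm

Wien's displacement law: λ_max = b/T = (2.898×10⁻³ m·K)/(2842 K) = 1.0197×10⁻⁶ m.
That is 1020 nm, in the infrared range.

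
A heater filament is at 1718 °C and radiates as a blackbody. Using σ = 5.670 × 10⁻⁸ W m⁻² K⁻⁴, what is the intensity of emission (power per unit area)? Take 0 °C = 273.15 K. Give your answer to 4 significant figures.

T = 1718 °C + 273.15 = 1991.15 K.
Stefan–Boltzmann: I = σT⁴ = 5.670×10⁻⁸ × (1991.15)⁴ = 8.912×10⁵ W/m².

I ≈ 8.912×10⁵ W/m²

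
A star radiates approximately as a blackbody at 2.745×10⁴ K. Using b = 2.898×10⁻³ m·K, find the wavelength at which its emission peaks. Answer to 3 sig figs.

Wien's displacement law: λ_max = b/T = (2.898×10⁻³ m·K)/(2.745×10⁴ K) = 1.056×10⁻⁷ m.
That is 106 nm, in the ultraviolet range.

λ_max ≈ 106 nm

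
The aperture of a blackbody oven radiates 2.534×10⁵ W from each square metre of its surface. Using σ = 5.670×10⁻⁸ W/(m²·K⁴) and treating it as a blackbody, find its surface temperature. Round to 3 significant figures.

I = σT⁴, so T = (I/σ)^(1/4) = (2.534×10⁵/(5.670×10⁻⁸))^(1/4) = 1.45×10³ K.

T ≈ 1.45×10³ K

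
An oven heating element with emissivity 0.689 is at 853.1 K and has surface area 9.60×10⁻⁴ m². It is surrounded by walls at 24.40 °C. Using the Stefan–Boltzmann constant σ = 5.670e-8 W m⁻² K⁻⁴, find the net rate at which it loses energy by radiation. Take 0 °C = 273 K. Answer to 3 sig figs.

Surroundings: T = 24.40 °C + 273 = 297.40 K.
Area A = 9.60×10⁻⁴ m².
Net radiated power P_net = εσA(T⁴ − T₀⁴) = 0.689×5.670×10⁻⁸×9.60×10⁻⁴×(853.1⁴ − 297.40⁴).
T⁴ − T₀⁴ = 5.29663×10¹¹ − 7.82283×10⁹ = 5.21840×10¹¹ K⁴, so P_net = 19.6 W.

Net loss ≈ 19.6 W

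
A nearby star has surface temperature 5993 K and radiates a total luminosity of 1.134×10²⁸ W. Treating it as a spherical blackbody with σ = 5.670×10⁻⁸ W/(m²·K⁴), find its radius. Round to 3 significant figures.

L = 4πR²σT⁴ ⇒ R = √(L/(4πσT⁴)).
σT⁴ = 7.31409×10⁷ W/m², so R = √(1.134×10²⁸/(4π×7.31409×10⁷)) = 3.51×10⁹ m.

R ≈ 3.51×10⁹ m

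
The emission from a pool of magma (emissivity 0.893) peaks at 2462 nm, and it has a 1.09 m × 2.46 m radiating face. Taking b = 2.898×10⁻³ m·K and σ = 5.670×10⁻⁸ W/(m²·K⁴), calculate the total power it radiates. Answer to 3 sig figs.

P ≈ 2.61×10⁵ W

Wien's law: T = b/λ_max = 2.898×10⁻³/2.462×10⁻⁶ = 1177.09 K.
Area A = 1.09 × 2.46 = 2.6814 m².
Then P = εσAT⁴ = 0.893×5.670×10⁻⁸×2.6814×(1177.09)⁴ = 2.61×10⁵ W.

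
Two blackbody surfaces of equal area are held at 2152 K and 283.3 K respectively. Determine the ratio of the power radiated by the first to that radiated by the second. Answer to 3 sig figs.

With equal areas, P₁/P₂ = (T₁/T₂)⁴ = (2152/283.3)⁴ = 3.33×10³.

P₁/P₂ ≈ 3.33×10³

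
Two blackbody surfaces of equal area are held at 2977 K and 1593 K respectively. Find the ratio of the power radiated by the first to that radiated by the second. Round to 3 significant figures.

P₁/P₂ ≈ 12.2

With equal areas, P₁/P₂ = (T₁/T₂)⁴ = (2977/1593)⁴ = 12.2.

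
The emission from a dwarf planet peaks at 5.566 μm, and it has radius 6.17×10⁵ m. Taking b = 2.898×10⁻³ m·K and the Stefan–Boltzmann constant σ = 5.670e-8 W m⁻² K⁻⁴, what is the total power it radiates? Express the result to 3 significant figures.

P ≈ 1.99×10¹⁶ W

Wien's law: T = b/λ_max = 2.898×10⁻³/5.566×10⁻⁶ = 520.661 K.
Surface area A = 4πR² = 4π(6.17×10⁵ m)² = 4.78388×10¹² m².
Then P = σAT⁴ = 5.670×10⁻⁸×4.78388×10¹²×(520.661)⁴ = 1.99×10¹⁶ W.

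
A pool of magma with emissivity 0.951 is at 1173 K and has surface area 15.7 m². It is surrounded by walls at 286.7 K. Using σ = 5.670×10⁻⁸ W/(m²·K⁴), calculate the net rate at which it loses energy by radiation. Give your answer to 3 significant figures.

Area A = 15.7 m².
Net radiated power P_net = εσA(T⁴ − T₀⁴) = 0.951×5.670×10⁻⁸×15.7×(1173⁴ − 286.7⁴).
T⁴ − T₀⁴ = 1.89318×10¹² − 6.75633×10⁹ = 1.88642×10¹² K⁴, so P_net = 1.60×10⁶ W.

Net loss ≈ 1.60×10⁶ W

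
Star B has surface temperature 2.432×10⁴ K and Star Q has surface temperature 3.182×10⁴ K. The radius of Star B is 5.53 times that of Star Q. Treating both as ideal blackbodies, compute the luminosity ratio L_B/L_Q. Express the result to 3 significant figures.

L_B/L_Q ≈ 10.4

L ∝ R²T⁴, so L_B/L_Q = (R_B/R_Q)²(T_B/T_Q)⁴ = (5.53)² × (2.432×10⁴/3.182×10⁴)⁴ = 30.5809 × 0.341235 = 10.4.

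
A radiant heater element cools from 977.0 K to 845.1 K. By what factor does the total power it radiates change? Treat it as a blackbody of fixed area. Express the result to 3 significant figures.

P ∝ T⁴, so P₂/P₁ = (T₂/T₁)⁴ = (845.1/977.0)⁴ = (0.864995)⁴ = 0.560.

P₂/P₁ ≈ 0.560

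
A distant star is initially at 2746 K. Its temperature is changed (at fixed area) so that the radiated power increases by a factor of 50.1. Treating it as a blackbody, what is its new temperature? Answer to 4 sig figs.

P ∝ T⁴, so T₂/T₁ = (P₂/P₁)^(1/4) = (50.1)^(1/4) = 2.66048.
T₂ = 2746 × 2.66048 = 7306 K.

T₂ ≈ 7306 K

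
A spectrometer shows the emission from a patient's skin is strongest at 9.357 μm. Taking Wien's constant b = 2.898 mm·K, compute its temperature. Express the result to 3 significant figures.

Wien's law gives T = b/λ_max = (2.898×10⁻³ m·K)/(9.357×10⁻⁶ m) = 310 K.

T ≈ 310 K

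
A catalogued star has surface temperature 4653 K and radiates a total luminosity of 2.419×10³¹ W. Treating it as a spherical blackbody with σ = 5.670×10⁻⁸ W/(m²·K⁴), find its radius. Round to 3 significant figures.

L = 4πR²σT⁴ ⇒ R = √(L/(4πσT⁴)).
σT⁴ = 2.65776×10⁷ W/m², so R = √(2.419×10³¹/(4π×2.65776×10⁷)) = 2.69×10¹¹ m.

R ≈ 2.69×10¹¹ m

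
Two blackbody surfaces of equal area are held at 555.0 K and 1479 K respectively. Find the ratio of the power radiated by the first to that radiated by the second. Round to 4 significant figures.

With equal areas, P₁/P₂ = (T₁/T₂)⁴ = (555.0/1479)⁴ = 0.01983.

P₁/P₂ ≈ 0.01983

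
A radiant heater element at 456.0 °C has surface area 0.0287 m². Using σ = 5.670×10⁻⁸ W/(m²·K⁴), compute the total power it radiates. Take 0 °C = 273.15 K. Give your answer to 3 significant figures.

P ≈ 460 W

T = 456.0 °C + 273.15 = 729.15 K.
Area A = 0.0287 m².
P = σAT⁴ = 5.670×10⁻⁸ × 0.0287 × (729.15)⁴ = 460 W.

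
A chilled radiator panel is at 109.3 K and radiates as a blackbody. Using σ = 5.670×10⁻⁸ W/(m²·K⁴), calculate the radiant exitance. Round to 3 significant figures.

Stefan–Boltzmann: I = σT⁴ = 5.670×10⁻⁸ × (109.3)⁴ = 8.09 W/m².

I ≈ 8.09 W/m²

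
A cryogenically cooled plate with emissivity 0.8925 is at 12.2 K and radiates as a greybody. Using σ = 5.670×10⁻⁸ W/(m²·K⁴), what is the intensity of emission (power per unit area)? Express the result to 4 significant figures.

Stefan–Boltzmann: I = εσT⁴ = 0.8925 × 5.670×10⁻⁸ × (12.2)⁴ = 1.121×10⁻³ W/m².

I ≈ 1.121×10⁻³ W/m²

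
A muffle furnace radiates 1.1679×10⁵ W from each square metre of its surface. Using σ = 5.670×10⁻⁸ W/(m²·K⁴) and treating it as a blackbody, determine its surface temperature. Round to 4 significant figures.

I = σT⁴, so T = (I/σ)^(1/4) = (1.1679×10⁵/(5.670×10⁻⁸))^(1/4) = 1198 K.

T ≈ 1198 K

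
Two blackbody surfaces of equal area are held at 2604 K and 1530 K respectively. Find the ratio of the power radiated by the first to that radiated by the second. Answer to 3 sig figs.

P₁/P₂ ≈ 8.39

With equal areas, P₁/P₂ = (T₁/T₂)⁴ = (2604/1530)⁴ = 8.39.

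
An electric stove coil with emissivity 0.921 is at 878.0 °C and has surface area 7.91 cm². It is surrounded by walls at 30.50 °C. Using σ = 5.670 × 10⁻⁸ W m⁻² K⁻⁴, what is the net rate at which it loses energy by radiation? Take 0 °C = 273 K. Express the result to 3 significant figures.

T = 878.0 °C + 273 = 1151.0 K.
Surroundings: T = 30.50 °C + 273 = 303.50 K.
Area A = 7.91 cm² = 7.91×10⁻⁴ m².
Net radiated power P_net = εσA(T⁴ − T₀⁴) = 0.921×5.670×10⁻⁸×7.91×10⁻⁴×(1151.0⁴ − 303.50⁴).
T⁴ − T₀⁴ = 1.75510×10¹² − 8.48467×10⁹ = 1.74662×10¹² K⁴, so P_net = 72.1 W.

Net loss ≈ 72.1 W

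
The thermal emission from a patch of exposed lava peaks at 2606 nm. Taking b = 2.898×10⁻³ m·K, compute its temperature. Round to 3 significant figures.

Wien's law gives T = b/λ_max = (2.898×10⁻³ m·K)/(2.606×10⁻⁶ m) = 1.11×10³ K.

T ≈ 1.11×10³ K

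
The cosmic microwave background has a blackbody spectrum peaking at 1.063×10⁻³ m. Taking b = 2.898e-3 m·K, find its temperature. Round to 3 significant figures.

Wien's law gives T = b/λ_max = (2.898×10⁻³ m·K)/(1.063×10⁻³ m) = 2.73 K.

T ≈ 2.73 K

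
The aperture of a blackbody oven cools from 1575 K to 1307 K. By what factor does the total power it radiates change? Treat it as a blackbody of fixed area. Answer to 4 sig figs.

P ∝ T⁴, so P₂/P₁ = (T₂/T₁)⁴ = (1307/1575)⁴ = (0.829841)⁴ = 0.4742.

P₂/P₁ ≈ 0.4742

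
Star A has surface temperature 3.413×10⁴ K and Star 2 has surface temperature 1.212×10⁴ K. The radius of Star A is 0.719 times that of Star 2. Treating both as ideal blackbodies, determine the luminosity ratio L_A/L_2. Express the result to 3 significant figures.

L_A/L_2 ≈ 32.5

L ∝ R²T⁴, so L_A/L_2 = (R_A/R_2)²(T_A/T_2)⁴ = (0.719)² × (3.413×10⁴/1.212×10⁴)⁴ = 0.516961 × 62.8832 = 32.5.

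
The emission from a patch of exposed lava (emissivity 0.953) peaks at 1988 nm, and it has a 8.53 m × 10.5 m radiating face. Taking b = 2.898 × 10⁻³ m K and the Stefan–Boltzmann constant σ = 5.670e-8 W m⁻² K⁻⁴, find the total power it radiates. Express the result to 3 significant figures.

Wien's law: T = b/λ_max = 2.898×10⁻³/1.988×10⁻⁶ = 1457.75 K.
Area A = 8.53 × 10.5 = 89.565 m².
Then P = εσAT⁴ = 0.953×5.670×10⁻⁸×89.565×(1457.75)⁴ = 2.19×10⁷ W.

P ≈ 2.19×10⁷ W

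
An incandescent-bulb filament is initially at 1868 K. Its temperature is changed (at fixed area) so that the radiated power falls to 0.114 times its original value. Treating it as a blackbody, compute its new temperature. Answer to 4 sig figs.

T₂ ≈ 1085 K

P ∝ T⁴, so T₂/T₁ = (P₂/P₁)^(1/4) = (0.114)^(1/4) = 0.581067.
T₂ = 1868 × 0.581067 = 1085 K.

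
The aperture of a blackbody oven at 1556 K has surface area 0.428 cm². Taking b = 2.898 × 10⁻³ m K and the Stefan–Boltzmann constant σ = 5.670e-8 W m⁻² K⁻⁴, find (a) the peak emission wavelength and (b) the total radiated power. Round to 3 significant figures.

λ_max ≈ 1.86 μm; P ≈ 14.2 W

(a) λ_max = b/T = 2.898×10⁻³/1556 = 1.862×10⁻⁶ m = 1.86 μm.
Area A = 0.428 cm² = 4.28×10⁻⁵ m².
(b) P = σAT⁴ = 5.670×10⁻⁸×4.28×10⁻⁵×(1556)⁴ = 14.2 W.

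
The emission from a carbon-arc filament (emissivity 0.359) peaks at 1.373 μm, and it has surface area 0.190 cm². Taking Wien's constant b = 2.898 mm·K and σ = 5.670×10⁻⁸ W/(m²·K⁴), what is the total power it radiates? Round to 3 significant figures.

Wien's law: T = b/λ_max = 2.898×10⁻³/1.373×10⁻⁶ = 2110.71 K.
Area A = 0.190 cm² = 1.90×10⁻⁵ m².
Then P = εσAT⁴ = 0.359×5.670×10⁻⁸×1.90×10⁻⁵×(2110.71)⁴ = 7.68 W.

P ≈ 7.68 W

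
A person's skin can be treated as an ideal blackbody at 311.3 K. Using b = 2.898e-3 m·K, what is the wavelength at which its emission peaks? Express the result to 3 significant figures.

Wien's displacement law: λ_max = b/T = (2.898×10⁻³ m·K)/(311.3 K) = 9.309×10⁻⁶ m.
That is 9.31 μm, in the infrared range.

λ_max ≈ 9.31 μm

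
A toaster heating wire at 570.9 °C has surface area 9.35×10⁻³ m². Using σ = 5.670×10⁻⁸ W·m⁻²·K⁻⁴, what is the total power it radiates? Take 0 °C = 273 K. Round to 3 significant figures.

T = 570.9 °C + 273 = 843.9 K.
Area A = 9.35×10⁻³ m².
P = σAT⁴ = 5.670×10⁻⁸ × 9.35×10⁻³ × (843.9)⁴ = 269 W.

P ≈ 269 W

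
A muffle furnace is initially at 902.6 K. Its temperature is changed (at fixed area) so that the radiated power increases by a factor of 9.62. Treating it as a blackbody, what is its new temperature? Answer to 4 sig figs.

P ∝ T⁴, so T₂/T₁ = (P₂/P₁)^(1/4) = (9.62)^(1/4) = 1.76114.
T₂ = 902.6 × 1.76114 = 1590 K.

T₂ ≈ 1590 K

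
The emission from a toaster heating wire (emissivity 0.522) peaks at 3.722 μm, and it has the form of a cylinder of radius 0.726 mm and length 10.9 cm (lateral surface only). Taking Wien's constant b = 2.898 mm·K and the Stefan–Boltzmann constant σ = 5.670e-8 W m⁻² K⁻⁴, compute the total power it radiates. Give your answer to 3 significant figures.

P ≈ 5.41 W

Wien's law: T = b/λ_max = 2.898×10⁻³/3.722×10⁻⁶ = 778.614 K.
Lateral area A = 2πrL = 2π×7.26×10⁻⁴×0.109 = 4.97214×10⁻⁴ m².
Then P = εσAT⁴ = 0.522×5.670×10⁻⁸×4.97214×10⁻⁴×(778.614)⁴ = 5.41 W.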